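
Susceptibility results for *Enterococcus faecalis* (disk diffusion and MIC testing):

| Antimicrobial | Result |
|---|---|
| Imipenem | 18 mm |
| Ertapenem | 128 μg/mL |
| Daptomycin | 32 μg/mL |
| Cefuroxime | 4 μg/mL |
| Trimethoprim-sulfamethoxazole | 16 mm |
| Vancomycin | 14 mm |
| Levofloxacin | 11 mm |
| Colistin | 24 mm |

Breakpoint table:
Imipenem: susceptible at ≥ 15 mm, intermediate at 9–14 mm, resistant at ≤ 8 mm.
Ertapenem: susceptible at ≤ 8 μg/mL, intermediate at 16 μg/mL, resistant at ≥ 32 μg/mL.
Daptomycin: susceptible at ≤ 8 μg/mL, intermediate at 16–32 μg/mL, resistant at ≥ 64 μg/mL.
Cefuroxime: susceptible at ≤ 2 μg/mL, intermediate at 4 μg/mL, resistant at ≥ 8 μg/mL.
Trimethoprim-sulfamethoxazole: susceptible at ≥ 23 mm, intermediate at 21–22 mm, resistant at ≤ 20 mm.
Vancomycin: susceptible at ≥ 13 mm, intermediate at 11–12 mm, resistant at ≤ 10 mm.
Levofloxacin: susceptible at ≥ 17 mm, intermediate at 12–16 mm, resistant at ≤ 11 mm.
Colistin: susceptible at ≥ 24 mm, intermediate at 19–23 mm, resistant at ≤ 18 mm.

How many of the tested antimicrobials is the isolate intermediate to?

2

Imipenem (18 mm) ≥ 15 mm → S
Ertapenem (128 μg/mL) ≥ 32 μg/mL — Resistant
Daptomycin 32 μg/mL: in 16–32 μg/mL ⇒ intermediate
Cefuroxime 4 μg/mL: = 4 μg/mL ⇒ intermediate
Trimethoprim-sulfamethoxazole: 16 mm is ≤ 20 mm — R
Vancomycin 14 mm: ≥ 13 mm → susceptible
Levofloxacin 11 mm: ≤ 11 mm ⇒ resistant
Colistin: 24 mm is ≥ 24 mm — Susceptible
Intermediate: 2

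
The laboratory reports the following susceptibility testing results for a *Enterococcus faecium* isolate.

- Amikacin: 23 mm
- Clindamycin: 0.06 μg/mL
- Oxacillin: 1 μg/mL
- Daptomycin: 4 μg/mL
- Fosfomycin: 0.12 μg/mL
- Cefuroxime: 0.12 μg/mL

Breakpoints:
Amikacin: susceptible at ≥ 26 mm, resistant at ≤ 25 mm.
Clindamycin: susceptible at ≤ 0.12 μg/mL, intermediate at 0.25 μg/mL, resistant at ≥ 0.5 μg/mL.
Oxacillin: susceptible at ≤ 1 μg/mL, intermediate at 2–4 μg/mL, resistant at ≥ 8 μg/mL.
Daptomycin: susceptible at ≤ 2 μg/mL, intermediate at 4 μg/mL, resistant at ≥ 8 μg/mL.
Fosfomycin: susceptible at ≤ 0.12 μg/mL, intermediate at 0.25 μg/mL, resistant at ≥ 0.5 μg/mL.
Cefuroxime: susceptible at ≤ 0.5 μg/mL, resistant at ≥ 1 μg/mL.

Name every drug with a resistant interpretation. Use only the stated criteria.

amikacin

Amikacin (23 mm) ≤ 25 mm ⇒ Resistant
Clindamycin: 0.06 μg/mL is ≤ 0.12 μg/mL → S
Oxacillin (1 μg/mL) ≤ 1 μg/mL → susceptible
Daptomycin (4 μg/mL) = 4 μg/mL ⇒ intermediate
Fosfomycin (0.12 μg/mL) ≤ 0.12 μg/mL — S
Cefuroxime 0.12 μg/mL: ≤ 0.5 μg/mL — susceptible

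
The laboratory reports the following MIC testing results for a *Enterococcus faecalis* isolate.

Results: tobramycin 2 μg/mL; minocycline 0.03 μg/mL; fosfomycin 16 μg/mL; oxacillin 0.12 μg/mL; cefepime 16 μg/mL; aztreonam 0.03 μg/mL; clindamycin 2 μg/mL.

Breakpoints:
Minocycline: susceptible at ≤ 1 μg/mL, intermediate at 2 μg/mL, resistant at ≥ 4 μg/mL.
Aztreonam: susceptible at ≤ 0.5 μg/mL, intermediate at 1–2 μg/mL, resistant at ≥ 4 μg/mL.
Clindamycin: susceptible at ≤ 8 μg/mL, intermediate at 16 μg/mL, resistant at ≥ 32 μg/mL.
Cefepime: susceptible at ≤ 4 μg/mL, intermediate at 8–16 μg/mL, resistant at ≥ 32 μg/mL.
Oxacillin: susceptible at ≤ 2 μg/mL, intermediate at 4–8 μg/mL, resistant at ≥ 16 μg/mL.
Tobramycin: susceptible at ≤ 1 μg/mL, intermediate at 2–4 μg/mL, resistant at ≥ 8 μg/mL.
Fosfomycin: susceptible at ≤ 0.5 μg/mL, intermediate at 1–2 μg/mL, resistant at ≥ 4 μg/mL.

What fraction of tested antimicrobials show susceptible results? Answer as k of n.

Tobramycin (2 μg/mL) in 2–4 μg/mL ⇒ I
Minocycline (0.03 μg/mL) ≤ 1 μg/mL → susceptible
Fosfomycin: 16 μg/mL is ≥ 4 μg/mL ⇒ resistant
Oxacillin 0.12 μg/mL: ≤ 2 μg/mL — susceptible
Cefepime 16 μg/mL: in 8–16 μg/mL → I
Aztreonam (0.03 μg/mL) ≤ 0.5 μg/mL — susceptible
Clindamycin 2 μg/mL: ≤ 8 μg/mL — susceptible
Susceptible: 4/7

4 of 7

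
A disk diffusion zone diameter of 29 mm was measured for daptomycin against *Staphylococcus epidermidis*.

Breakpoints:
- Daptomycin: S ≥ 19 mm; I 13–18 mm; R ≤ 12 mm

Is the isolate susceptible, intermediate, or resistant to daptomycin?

Daptomycin (29 mm) ≥ 19 mm → susceptible

Susceptible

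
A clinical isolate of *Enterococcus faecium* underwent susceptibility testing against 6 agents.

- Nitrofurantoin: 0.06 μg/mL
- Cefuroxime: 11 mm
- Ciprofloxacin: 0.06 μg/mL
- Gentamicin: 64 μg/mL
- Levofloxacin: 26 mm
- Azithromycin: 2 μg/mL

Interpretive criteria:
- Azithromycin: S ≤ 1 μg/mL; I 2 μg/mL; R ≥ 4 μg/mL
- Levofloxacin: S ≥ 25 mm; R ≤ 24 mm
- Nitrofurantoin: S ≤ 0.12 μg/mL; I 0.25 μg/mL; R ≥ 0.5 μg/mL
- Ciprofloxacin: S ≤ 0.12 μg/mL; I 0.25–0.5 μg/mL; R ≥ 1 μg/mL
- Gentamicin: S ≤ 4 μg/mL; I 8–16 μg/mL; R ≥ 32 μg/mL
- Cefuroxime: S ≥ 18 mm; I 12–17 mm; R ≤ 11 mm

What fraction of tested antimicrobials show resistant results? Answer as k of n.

2 of 6

Nitrofurantoin (0.06 μg/mL) ≤ 0.12 μg/mL → Susceptible
Cefuroxime: 11 mm is ≤ 11 mm — Resistant
Ciprofloxacin (0.06 μg/mL) ≤ 0.12 μg/mL → S
Gentamicin 64 μg/mL: ≥ 32 μg/mL — resistant
Levofloxacin: 26 mm is ≥ 25 mm → S
Azithromycin (2 μg/mL) = 2 μg/mL ⇒ I
Resistant: 2/6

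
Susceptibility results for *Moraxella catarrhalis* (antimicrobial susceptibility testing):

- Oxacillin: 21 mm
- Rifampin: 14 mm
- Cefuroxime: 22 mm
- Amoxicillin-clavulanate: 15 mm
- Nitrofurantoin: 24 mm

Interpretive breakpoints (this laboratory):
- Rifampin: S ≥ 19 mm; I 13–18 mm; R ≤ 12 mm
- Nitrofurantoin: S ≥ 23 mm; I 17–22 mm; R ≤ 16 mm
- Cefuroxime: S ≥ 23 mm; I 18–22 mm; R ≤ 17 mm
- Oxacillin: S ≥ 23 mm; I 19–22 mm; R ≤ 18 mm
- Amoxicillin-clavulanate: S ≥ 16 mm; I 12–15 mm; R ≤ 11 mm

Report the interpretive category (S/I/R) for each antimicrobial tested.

I, I, I, I, S

Oxacillin: 21 mm is in 19–22 mm ⇒ I
Rifampin: 14 mm is in 13–18 mm — I
Cefuroxime 22 mm: in 18–22 mm ⇒ intermediate
Amoxicillin-clavulanate: 15 mm is in 12–15 mm ⇒ I
Nitrofurantoin 24 mm: ≥ 23 mm — Susceptible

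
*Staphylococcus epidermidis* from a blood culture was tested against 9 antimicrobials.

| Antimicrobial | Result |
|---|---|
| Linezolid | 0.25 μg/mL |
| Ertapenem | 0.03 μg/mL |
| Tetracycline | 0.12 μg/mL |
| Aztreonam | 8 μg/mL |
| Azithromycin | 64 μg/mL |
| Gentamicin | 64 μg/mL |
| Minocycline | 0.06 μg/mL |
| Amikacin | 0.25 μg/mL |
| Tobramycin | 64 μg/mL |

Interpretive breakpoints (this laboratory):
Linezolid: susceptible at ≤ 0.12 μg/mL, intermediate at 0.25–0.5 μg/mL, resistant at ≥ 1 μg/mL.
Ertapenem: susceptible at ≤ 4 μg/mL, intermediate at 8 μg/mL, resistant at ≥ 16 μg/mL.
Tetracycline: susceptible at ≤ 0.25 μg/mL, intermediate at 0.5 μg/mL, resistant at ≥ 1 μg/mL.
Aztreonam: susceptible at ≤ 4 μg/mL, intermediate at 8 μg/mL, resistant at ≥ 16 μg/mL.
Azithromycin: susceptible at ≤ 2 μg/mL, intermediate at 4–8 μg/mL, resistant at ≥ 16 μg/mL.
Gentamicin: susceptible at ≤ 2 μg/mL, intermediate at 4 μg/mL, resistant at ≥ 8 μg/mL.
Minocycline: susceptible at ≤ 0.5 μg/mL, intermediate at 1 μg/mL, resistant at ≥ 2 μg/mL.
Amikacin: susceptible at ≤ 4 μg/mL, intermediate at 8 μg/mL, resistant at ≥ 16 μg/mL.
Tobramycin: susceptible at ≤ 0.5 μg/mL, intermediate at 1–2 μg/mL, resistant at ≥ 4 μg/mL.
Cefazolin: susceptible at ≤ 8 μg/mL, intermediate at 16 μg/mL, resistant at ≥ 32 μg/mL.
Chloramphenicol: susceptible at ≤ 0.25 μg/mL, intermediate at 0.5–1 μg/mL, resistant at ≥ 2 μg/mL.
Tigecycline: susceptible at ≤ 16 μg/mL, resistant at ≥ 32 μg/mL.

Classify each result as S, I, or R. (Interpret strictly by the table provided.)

Linezolid 0.25 μg/mL: in 0.25–0.5 μg/mL — Intermediate
Ertapenem: 0.03 μg/mL is ≤ 4 μg/mL ⇒ Susceptible
Tetracycline 0.12 μg/mL: ≤ 0.25 μg/mL ⇒ S
Aztreonam 8 μg/mL: = 8 μg/mL ⇒ I
Azithromycin: 64 μg/mL is ≥ 16 μg/mL ⇒ R
Gentamicin 64 μg/mL: ≥ 8 μg/mL → R
Minocycline 0.06 μg/mL: ≤ 0.5 μg/mL ⇒ S
Amikacin 0.25 μg/mL: ≤ 4 μg/mL → susceptible
Tobramycin: 64 μg/mL is ≥ 4 μg/mL — Resistant

I, S, S, I, R, R, S, S, R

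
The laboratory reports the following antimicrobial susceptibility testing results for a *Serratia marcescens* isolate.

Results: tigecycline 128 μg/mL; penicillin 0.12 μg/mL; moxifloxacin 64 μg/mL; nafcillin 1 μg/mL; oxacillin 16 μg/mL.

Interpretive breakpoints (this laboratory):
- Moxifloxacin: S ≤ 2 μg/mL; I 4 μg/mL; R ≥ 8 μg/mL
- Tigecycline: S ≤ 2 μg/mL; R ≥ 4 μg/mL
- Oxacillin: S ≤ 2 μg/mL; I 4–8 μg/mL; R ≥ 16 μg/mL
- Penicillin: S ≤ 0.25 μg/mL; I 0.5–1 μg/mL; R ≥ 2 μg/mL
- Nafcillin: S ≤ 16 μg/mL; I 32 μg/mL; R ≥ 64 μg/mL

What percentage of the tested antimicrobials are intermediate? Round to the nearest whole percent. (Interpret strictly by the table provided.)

0%

Tigecycline: 128 μg/mL is ≥ 4 μg/mL ⇒ resistant
Penicillin (0.12 μg/mL) ≤ 0.25 μg/mL — Susceptible
Moxifloxacin: 64 μg/mL is ≥ 8 μg/mL → Resistant
Nafcillin: 1 μg/mL is ≤ 16 μg/mL ⇒ susceptible
Oxacillin (16 μg/mL) ≥ 16 μg/mL ⇒ resistant
Intermediate: 0/5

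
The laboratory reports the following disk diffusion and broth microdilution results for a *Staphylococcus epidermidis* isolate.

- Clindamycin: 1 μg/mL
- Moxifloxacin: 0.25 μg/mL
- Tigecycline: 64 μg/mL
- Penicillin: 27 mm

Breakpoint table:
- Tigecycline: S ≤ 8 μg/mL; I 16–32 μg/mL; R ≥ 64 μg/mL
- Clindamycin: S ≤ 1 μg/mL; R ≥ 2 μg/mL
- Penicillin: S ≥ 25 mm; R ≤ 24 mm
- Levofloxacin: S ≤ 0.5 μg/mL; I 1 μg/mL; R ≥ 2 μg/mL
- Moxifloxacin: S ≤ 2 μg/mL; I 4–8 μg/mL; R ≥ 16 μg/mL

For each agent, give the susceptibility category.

S, S, R, S

Clindamycin (1 μg/mL) ≤ 1 μg/mL ⇒ susceptible
Moxifloxacin: 0.25 μg/mL is ≤ 2 μg/mL — susceptible
Tigecycline: 64 μg/mL is ≥ 64 μg/mL → R
Penicillin 27 mm: ≥ 25 mm ⇒ S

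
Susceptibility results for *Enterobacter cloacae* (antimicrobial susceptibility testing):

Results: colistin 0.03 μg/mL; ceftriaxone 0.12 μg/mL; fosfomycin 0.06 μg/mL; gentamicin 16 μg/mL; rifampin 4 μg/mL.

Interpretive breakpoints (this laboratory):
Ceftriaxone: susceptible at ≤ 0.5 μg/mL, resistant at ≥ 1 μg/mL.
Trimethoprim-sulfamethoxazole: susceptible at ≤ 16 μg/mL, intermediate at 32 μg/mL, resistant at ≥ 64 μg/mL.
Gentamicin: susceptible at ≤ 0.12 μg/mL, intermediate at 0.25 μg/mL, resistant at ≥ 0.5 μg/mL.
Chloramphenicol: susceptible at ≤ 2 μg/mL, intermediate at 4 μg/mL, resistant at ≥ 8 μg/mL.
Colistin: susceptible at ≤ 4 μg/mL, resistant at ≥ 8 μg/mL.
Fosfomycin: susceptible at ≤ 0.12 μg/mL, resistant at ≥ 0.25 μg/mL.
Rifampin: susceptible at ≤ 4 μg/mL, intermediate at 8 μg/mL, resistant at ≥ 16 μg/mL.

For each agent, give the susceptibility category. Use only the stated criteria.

Colistin: 0.03 μg/mL is ≤ 4 μg/mL ⇒ S
Ceftriaxone (0.12 μg/mL) ≤ 0.5 μg/mL → susceptible
Fosfomycin: 0.06 μg/mL is ≤ 0.12 μg/mL ⇒ Susceptible
Gentamicin: 16 μg/mL is ≥ 0.5 μg/mL — R
Rifampin: 4 μg/mL is ≤ 4 μg/mL — S

S, S, S, R, S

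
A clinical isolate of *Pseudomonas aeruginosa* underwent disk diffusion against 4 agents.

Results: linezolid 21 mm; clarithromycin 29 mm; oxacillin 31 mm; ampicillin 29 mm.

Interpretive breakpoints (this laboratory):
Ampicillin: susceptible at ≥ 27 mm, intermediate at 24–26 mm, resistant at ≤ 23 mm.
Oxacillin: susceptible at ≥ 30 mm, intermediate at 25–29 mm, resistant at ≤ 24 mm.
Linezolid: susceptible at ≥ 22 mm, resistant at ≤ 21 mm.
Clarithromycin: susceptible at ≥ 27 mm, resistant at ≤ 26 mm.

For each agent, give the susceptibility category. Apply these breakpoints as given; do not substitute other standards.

Linezolid: 21 mm is ≤ 21 mm → R
Clarithromycin: 29 mm is ≥ 27 mm — S
Oxacillin (31 mm) ≥ 30 mm — susceptible
Ampicillin: 29 mm is ≥ 27 mm ⇒ Susceptible

R, S, S, S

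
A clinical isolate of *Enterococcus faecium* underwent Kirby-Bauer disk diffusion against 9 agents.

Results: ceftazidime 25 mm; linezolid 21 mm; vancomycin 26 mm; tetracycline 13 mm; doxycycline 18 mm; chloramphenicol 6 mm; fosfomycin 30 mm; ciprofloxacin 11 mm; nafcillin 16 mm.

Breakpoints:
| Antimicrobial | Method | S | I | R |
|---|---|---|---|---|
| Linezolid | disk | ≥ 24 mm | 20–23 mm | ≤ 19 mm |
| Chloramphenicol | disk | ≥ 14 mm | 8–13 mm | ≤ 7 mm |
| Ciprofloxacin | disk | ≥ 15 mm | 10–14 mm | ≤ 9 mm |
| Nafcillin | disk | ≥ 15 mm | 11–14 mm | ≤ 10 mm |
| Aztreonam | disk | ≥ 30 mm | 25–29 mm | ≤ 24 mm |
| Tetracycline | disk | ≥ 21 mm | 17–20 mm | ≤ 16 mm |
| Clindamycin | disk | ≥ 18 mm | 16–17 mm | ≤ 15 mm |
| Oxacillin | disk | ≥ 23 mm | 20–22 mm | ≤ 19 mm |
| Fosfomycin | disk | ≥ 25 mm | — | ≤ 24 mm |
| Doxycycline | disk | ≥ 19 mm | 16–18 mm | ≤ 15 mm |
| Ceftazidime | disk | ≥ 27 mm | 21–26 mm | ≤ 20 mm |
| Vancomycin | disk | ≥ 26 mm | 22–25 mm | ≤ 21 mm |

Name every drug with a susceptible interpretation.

vancomycin, fosfomycin, nafcillin

Ceftazidime (25 mm) in 21–26 mm → intermediate
Linezolid 21 mm: in 20–23 mm ⇒ I
Vancomycin 26 mm: ≥ 26 mm ⇒ Susceptible
Tetracycline (13 mm) ≤ 16 mm — Resistant
Doxycycline (18 mm) in 16–18 mm ⇒ I
Chloramphenicol (6 mm) ≤ 7 mm — R
Fosfomycin (30 mm) ≥ 25 mm → Susceptible
Ciprofloxacin (11 mm) in 10–14 mm ⇒ I
Nafcillin (16 mm) ≥ 15 mm — Susceptible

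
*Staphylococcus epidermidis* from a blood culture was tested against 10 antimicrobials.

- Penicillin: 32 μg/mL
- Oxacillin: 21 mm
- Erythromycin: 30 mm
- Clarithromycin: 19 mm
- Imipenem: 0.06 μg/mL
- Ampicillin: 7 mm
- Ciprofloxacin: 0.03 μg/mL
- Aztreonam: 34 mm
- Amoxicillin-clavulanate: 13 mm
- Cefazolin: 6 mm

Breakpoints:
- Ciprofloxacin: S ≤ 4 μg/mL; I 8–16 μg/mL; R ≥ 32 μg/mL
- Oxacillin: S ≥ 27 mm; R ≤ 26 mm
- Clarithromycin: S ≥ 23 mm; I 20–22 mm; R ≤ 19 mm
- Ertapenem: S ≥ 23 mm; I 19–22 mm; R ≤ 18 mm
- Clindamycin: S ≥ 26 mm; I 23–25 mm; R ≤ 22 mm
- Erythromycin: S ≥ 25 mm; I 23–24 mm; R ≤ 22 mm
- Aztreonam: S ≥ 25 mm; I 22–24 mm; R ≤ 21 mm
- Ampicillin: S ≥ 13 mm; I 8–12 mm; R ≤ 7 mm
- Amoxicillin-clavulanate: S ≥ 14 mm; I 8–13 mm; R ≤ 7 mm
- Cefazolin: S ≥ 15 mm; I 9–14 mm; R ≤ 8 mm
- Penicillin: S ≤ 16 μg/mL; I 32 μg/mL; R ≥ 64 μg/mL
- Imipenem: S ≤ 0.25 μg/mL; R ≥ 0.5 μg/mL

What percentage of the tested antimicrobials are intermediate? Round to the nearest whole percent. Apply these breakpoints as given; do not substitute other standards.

Penicillin: 32 μg/mL is = 32 μg/mL ⇒ intermediate
Oxacillin: 21 mm is ≤ 26 mm ⇒ R
Erythromycin: 30 mm is ≥ 25 mm → susceptible
Clarithromycin (19 mm) ≤ 19 mm — R
Imipenem 0.06 μg/mL: ≤ 0.25 μg/mL → susceptible
Ampicillin (7 mm) ≤ 7 mm ⇒ Resistant
Ciprofloxacin (0.03 μg/mL) ≤ 4 μg/mL → susceptible
Aztreonam 34 mm: ≥ 25 mm — Susceptible
Amoxicillin-clavulanate (13 mm) in 8–13 mm — I
Cefazolin (6 mm) ≤ 8 mm → Resistant
Intermediate: 2/10

20%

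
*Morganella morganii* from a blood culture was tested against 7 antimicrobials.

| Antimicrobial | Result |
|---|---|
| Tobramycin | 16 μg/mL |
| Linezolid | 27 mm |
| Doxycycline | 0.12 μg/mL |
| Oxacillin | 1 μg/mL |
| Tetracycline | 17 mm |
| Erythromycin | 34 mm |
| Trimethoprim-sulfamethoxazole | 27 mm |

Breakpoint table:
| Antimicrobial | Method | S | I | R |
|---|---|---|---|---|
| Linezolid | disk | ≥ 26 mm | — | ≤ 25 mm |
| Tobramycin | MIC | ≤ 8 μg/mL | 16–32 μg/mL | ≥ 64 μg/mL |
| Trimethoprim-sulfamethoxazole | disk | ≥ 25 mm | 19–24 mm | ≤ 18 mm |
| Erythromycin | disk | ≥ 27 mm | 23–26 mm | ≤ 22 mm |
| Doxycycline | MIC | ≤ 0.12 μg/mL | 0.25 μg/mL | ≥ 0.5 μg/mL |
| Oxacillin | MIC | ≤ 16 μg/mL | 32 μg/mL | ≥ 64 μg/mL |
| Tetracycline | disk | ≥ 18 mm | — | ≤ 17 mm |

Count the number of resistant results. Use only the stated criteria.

1

Tobramycin (16 μg/mL) in 16–32 μg/mL ⇒ Intermediate
Linezolid: 27 mm is ≥ 26 mm — susceptible
Doxycycline: 0.12 μg/mL is ≤ 0.12 μg/mL — susceptible
Oxacillin (1 μg/mL) ≤ 16 μg/mL ⇒ Susceptible
Tetracycline (17 mm) ≤ 17 mm — Resistant
Erythromycin (34 mm) ≥ 27 mm → S
Trimethoprim-sulfamethoxazole 27 mm: ≥ 25 mm — susceptible
Resistant: 1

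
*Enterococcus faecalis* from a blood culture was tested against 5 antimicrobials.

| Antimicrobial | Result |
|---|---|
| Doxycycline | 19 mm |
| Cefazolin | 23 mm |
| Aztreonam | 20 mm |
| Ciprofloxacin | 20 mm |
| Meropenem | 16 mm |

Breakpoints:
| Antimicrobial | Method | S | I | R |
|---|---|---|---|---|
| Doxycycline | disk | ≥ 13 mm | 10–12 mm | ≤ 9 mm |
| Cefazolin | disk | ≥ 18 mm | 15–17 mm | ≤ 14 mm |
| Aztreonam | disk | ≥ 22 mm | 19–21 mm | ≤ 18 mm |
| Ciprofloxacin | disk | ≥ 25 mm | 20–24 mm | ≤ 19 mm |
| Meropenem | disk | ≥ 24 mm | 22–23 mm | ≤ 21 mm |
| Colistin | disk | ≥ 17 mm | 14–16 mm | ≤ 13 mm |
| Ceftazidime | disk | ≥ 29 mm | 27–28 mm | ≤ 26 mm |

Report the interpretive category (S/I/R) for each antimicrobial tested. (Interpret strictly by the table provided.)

Doxycycline (19 mm) ≥ 13 mm — Susceptible
Cefazolin: 23 mm is ≥ 18 mm — S
Aztreonam: 20 mm is in 19–21 mm ⇒ I
Ciprofloxacin (20 mm) in 20–24 mm ⇒ Intermediate
Meropenem: 16 mm is ≤ 21 mm — resistant

S, S, I, I, R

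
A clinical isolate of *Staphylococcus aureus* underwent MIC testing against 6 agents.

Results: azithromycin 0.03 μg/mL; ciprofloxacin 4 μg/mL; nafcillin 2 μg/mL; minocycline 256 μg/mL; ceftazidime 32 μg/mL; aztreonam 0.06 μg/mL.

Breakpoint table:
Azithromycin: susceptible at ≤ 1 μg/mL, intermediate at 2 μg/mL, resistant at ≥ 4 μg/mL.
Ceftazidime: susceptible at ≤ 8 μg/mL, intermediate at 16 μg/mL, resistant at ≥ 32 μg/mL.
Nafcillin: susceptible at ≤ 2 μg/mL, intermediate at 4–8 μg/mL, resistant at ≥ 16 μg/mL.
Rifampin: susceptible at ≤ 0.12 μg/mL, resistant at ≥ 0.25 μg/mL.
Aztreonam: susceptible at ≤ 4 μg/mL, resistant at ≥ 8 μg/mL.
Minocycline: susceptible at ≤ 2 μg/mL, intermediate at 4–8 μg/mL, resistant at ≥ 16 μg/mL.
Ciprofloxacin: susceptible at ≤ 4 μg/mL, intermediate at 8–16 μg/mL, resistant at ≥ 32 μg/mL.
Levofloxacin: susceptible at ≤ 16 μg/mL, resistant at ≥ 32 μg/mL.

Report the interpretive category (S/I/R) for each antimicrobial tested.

Azithromycin (0.03 μg/mL) ≤ 1 μg/mL — S
Ciprofloxacin (4 μg/mL) ≤ 4 μg/mL ⇒ susceptible
Nafcillin: 2 μg/mL is ≤ 2 μg/mL ⇒ susceptible
Minocycline (256 μg/mL) ≥ 16 μg/mL ⇒ resistant
Ceftazidime (32 μg/mL) ≥ 32 μg/mL → resistant
Aztreonam 0.06 μg/mL: ≤ 4 μg/mL — susceptible

S, S, S, R, R, S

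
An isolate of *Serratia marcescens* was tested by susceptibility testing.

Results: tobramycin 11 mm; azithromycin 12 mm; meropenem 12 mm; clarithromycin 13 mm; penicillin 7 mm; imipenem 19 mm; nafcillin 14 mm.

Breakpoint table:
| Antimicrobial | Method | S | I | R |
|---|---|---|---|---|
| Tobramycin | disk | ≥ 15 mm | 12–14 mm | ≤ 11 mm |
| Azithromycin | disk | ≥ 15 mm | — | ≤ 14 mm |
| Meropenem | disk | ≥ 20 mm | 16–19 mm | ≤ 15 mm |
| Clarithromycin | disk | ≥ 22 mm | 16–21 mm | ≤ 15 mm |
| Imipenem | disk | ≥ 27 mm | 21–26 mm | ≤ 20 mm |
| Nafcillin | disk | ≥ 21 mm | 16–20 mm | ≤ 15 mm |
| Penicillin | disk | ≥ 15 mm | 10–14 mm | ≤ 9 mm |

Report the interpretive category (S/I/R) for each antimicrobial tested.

Tobramycin (11 mm) ≤ 11 mm ⇒ R
Azithromycin 12 mm: ≤ 14 mm → Resistant
Meropenem (12 mm) ≤ 15 mm ⇒ Resistant
Clarithromycin 13 mm: ≤ 15 mm — Resistant
Penicillin 7 mm: ≤ 9 mm ⇒ R
Imipenem (19 mm) ≤ 20 mm ⇒ resistant
Nafcillin (14 mm) ≤ 15 mm → R

R, R, R, R, R, R, R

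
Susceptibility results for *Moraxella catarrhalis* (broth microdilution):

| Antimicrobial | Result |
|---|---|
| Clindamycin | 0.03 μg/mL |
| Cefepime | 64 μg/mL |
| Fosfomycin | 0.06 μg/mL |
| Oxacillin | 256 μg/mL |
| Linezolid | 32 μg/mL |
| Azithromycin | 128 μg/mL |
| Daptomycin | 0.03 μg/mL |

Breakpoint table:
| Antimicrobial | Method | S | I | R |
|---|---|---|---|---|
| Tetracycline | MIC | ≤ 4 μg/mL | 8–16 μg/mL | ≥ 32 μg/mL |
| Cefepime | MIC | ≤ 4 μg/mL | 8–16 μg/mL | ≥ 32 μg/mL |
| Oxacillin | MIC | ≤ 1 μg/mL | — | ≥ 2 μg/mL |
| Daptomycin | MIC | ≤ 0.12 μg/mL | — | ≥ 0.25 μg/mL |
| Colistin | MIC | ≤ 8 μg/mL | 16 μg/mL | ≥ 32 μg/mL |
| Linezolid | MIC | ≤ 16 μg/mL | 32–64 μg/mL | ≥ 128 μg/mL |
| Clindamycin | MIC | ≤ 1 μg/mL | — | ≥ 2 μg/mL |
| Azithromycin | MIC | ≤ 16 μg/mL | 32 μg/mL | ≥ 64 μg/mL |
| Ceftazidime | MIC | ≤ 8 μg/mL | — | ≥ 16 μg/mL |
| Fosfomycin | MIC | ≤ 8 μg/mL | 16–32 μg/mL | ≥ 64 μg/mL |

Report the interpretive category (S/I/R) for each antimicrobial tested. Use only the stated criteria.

Clindamycin: 0.03 μg/mL is ≤ 1 μg/mL ⇒ Susceptible
Cefepime: 64 μg/mL is ≥ 32 μg/mL — resistant
Fosfomycin: 0.06 μg/mL is ≤ 8 μg/mL → Susceptible
Oxacillin: 256 μg/mL is ≥ 2 μg/mL → R
Linezolid (32 μg/mL) in 32–64 μg/mL ⇒ intermediate
Azithromycin (128 μg/mL) ≥ 64 μg/mL — R
Daptomycin 0.03 μg/mL: ≤ 0.12 μg/mL → S

S, R, S, R, I, R, S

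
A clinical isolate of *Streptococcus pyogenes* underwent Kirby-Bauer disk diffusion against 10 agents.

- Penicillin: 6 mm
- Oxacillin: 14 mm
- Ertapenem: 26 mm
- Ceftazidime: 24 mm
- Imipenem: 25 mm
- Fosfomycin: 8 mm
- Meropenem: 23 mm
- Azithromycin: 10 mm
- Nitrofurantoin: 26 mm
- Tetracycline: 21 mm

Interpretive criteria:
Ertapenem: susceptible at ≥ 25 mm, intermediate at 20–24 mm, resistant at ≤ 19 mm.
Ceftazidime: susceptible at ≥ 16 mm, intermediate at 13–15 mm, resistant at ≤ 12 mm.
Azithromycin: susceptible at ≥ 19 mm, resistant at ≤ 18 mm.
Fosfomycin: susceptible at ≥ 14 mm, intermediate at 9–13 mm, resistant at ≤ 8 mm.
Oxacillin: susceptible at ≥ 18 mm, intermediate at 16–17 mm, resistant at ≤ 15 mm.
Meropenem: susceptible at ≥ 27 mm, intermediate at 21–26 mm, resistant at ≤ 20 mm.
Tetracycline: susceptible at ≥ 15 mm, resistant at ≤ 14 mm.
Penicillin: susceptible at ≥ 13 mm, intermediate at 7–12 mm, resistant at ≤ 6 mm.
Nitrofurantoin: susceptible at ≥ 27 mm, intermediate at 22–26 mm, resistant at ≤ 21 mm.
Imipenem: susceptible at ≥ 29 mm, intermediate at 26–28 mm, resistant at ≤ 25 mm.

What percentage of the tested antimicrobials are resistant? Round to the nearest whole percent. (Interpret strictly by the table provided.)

Penicillin: 6 mm is ≤ 6 mm ⇒ R
Oxacillin 14 mm: ≤ 15 mm — resistant
Ertapenem (26 mm) ≥ 25 mm — susceptible
Ceftazidime (24 mm) ≥ 16 mm — susceptible
Imipenem 25 mm: ≤ 25 mm — Resistant
Fosfomycin: 8 mm is ≤ 8 mm — R
Meropenem 23 mm: in 21–26 mm ⇒ Intermediate
Azithromycin (10 mm) ≤ 18 mm — Resistant
Nitrofurantoin (26 mm) in 22–26 mm ⇒ I
Tetracycline 21 mm: ≥ 15 mm ⇒ Susceptible
Resistant: 5/10

50%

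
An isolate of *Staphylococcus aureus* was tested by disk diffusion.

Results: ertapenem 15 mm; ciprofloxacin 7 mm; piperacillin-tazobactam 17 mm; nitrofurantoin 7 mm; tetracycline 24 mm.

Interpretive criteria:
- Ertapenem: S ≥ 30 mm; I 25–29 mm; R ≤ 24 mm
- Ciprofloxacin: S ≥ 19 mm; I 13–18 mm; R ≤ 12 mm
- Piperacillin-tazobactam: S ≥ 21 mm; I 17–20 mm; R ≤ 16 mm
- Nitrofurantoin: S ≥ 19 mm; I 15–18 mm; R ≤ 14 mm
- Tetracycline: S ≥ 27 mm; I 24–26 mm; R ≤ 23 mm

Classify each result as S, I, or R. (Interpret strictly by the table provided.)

Ertapenem (15 mm) ≤ 24 mm — resistant
Ciprofloxacin (7 mm) ≤ 12 mm → Resistant
Piperacillin-tazobactam 17 mm: in 17–20 mm ⇒ I
Nitrofurantoin 7 mm: ≤ 14 mm ⇒ R
Tetracycline (24 mm) in 24–26 mm — Intermediate

R, R, I, R, I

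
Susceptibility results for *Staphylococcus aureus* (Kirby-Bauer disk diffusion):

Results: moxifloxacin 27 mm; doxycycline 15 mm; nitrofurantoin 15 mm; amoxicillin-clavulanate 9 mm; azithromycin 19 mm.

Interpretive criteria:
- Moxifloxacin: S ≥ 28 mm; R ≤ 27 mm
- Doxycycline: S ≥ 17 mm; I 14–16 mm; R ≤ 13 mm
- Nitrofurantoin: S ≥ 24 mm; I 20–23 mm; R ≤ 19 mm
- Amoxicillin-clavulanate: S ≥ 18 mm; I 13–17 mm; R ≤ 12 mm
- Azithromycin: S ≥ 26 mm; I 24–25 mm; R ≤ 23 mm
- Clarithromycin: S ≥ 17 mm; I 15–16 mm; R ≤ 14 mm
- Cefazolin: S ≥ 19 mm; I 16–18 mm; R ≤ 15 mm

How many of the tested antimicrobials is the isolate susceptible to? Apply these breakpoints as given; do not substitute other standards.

Moxifloxacin (27 mm) ≤ 27 mm ⇒ Resistant
Doxycycline: 15 mm is in 14–16 mm — intermediate
Nitrofurantoin 15 mm: ≤ 19 mm → Resistant
Amoxicillin-clavulanate 9 mm: ≤ 12 mm → Resistant
Azithromycin 19 mm: ≤ 23 mm → R
Susceptible: 0

0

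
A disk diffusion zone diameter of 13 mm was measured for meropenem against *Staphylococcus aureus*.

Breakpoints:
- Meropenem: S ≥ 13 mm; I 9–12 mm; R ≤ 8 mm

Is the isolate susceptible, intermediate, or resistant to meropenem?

Meropenem (13 mm) ≥ 13 mm ⇒ susceptible

Susceptible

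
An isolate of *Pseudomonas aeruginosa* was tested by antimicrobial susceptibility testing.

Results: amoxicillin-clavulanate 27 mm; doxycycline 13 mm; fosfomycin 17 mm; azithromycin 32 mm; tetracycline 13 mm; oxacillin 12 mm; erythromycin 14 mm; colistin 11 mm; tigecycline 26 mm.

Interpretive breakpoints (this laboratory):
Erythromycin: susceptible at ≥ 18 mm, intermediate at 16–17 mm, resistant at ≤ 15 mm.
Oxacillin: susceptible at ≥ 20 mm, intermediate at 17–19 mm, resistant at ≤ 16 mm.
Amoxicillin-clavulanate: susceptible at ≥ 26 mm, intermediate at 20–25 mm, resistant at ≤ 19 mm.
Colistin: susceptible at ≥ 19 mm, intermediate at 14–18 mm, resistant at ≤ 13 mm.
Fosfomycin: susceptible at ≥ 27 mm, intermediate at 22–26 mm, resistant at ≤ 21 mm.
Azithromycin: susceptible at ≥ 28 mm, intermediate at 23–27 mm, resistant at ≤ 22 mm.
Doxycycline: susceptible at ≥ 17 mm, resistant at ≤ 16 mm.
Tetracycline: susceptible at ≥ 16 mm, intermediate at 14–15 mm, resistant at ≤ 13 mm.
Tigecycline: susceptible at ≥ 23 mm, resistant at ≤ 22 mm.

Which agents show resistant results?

Amoxicillin-clavulanate (27 mm) ≥ 26 mm — susceptible
Doxycycline: 13 mm is ≤ 16 mm — R
Fosfomycin: 17 mm is ≤ 21 mm — Resistant
Azithromycin: 32 mm is ≥ 28 mm → Susceptible
Tetracycline (13 mm) ≤ 13 mm → resistant
Oxacillin (12 mm) ≤ 16 mm → R
Erythromycin: 14 mm is ≤ 15 mm — R
Colistin 11 mm: ≤ 13 mm — resistant
Tigecycline 26 mm: ≥ 23 mm → S

doxycycline, fosfomycin, tetracycline, oxacillin, erythromycin, colistin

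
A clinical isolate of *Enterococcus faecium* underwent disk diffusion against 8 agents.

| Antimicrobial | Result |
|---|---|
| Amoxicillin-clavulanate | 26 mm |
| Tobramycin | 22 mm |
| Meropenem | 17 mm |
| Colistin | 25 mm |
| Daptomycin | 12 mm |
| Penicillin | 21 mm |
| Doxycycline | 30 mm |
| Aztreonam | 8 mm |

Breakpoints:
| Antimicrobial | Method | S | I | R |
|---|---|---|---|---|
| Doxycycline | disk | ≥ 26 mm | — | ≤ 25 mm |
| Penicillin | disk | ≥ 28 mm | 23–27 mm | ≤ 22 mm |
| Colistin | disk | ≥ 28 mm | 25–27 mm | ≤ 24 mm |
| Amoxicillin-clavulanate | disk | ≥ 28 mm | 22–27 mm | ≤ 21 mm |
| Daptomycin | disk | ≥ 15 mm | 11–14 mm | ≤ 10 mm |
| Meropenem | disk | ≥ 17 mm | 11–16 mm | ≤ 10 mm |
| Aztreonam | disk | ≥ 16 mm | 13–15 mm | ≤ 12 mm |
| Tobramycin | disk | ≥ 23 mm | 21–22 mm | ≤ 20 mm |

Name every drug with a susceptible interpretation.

Amoxicillin-clavulanate (26 mm) in 22–27 mm ⇒ Intermediate
Tobramycin: 22 mm is in 21–22 mm — I
Meropenem: 17 mm is ≥ 17 mm ⇒ susceptible
Colistin (25 mm) in 25–27 mm → intermediate
Daptomycin (12 mm) in 11–14 mm → Intermediate
Penicillin: 21 mm is ≤ 22 mm ⇒ R
Doxycycline 30 mm: ≥ 26 mm ⇒ susceptible
Aztreonam (8 mm) ≤ 12 mm — Resistant

meropenem, doxycycline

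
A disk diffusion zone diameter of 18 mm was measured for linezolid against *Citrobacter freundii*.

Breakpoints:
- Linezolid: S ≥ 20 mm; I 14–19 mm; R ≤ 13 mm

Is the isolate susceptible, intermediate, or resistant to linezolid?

Intermediate

Linezolid (18 mm) in 14–19 mm — intermediate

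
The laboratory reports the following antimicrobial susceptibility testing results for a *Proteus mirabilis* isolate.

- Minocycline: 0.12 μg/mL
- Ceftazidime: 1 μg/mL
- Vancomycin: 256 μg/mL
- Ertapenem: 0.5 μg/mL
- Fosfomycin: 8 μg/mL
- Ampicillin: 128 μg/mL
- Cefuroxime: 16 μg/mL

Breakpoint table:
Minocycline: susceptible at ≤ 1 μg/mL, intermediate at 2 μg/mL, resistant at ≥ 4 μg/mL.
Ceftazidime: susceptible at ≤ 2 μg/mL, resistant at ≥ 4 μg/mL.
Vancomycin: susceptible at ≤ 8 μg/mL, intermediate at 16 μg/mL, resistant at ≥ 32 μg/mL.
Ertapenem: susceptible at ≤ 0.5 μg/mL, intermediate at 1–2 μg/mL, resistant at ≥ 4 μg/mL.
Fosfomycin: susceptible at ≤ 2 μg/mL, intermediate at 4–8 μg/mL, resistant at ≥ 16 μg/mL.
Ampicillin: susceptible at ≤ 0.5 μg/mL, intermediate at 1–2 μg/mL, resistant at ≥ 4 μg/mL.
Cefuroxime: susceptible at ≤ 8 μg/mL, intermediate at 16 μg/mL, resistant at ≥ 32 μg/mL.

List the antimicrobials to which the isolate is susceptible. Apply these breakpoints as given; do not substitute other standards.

minocycline, ceftazidime, ertapenem

Minocycline 0.12 μg/mL: ≤ 1 μg/mL — S
Ceftazidime: 1 μg/mL is ≤ 2 μg/mL → susceptible
Vancomycin 256 μg/mL: ≥ 32 μg/mL ⇒ R
Ertapenem 0.5 μg/mL: ≤ 0.5 μg/mL ⇒ S
Fosfomycin (8 μg/mL) in 4–8 μg/mL — intermediate
Ampicillin 128 μg/mL: ≥ 4 μg/mL → resistant
Cefuroxime 16 μg/mL: = 16 μg/mL → Intermediate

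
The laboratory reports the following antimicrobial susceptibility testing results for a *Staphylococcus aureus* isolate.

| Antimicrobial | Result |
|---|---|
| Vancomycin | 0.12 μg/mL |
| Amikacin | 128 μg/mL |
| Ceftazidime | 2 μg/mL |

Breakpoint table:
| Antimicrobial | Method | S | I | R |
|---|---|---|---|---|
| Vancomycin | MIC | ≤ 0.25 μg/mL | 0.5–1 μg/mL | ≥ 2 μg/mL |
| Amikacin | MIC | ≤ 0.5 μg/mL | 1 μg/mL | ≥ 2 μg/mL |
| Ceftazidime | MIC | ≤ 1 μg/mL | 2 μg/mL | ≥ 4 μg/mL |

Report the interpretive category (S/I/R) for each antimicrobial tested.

Vancomycin 0.12 μg/mL: ≤ 0.25 μg/mL → S
Amikacin (128 μg/mL) ≥ 2 μg/mL — R
Ceftazidime: 2 μg/mL is = 2 μg/mL ⇒ Intermediate

S, R, I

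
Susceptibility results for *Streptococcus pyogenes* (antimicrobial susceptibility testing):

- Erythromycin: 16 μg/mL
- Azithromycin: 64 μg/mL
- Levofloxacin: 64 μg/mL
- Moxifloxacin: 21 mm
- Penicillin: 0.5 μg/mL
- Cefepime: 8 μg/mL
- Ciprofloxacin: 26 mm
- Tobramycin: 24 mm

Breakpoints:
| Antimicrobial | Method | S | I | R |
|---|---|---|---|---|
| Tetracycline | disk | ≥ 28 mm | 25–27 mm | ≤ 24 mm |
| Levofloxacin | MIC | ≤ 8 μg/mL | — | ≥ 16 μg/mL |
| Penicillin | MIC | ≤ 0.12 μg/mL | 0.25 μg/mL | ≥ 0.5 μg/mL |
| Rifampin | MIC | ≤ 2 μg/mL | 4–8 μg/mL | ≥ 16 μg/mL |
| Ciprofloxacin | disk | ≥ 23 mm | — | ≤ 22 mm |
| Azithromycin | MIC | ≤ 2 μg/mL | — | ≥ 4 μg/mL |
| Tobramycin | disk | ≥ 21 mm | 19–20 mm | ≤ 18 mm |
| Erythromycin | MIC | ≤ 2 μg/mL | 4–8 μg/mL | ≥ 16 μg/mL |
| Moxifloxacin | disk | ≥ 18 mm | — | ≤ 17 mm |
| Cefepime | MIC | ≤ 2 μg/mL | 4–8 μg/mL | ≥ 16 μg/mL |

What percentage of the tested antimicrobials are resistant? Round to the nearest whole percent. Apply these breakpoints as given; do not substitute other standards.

Erythromycin (16 μg/mL) ≥ 16 μg/mL → R
Azithromycin 64 μg/mL: ≥ 4 μg/mL ⇒ Resistant
Levofloxacin: 64 μg/mL is ≥ 16 μg/mL → Resistant
Moxifloxacin 21 mm: ≥ 18 mm ⇒ Susceptible
Penicillin: 0.5 μg/mL is ≥ 0.5 μg/mL — R
Cefepime 8 μg/mL: in 4–8 μg/mL → I
Ciprofloxacin 26 mm: ≥ 23 mm ⇒ Susceptible
Tobramycin 24 mm: ≥ 21 mm — Susceptible
Resistant: 4/8

50%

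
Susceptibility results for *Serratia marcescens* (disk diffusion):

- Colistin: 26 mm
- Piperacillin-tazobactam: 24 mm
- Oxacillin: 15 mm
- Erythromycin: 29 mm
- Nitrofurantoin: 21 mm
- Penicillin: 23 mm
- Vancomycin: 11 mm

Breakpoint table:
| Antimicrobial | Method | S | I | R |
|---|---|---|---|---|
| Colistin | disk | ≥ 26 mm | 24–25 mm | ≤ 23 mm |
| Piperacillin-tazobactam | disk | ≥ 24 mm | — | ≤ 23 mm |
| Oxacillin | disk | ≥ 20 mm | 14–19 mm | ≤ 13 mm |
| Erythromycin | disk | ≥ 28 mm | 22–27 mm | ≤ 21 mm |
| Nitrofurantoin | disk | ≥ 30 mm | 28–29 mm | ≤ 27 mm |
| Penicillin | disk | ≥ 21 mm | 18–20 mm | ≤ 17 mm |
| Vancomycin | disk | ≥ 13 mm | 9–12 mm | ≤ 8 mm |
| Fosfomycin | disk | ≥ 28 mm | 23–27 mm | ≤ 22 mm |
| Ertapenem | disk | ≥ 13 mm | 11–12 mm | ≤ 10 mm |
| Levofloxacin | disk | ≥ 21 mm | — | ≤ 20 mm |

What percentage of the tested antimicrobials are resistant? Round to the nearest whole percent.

14%

Colistin 26 mm: ≥ 26 mm — susceptible
Piperacillin-tazobactam 24 mm: ≥ 24 mm — susceptible
Oxacillin 15 mm: in 14–19 mm → Intermediate
Erythromycin (29 mm) ≥ 28 mm — Susceptible
Nitrofurantoin (21 mm) ≤ 27 mm — resistant
Penicillin (23 mm) ≥ 21 mm ⇒ S
Vancomycin 11 mm: in 9–12 mm → intermediate
Resistant: 1/7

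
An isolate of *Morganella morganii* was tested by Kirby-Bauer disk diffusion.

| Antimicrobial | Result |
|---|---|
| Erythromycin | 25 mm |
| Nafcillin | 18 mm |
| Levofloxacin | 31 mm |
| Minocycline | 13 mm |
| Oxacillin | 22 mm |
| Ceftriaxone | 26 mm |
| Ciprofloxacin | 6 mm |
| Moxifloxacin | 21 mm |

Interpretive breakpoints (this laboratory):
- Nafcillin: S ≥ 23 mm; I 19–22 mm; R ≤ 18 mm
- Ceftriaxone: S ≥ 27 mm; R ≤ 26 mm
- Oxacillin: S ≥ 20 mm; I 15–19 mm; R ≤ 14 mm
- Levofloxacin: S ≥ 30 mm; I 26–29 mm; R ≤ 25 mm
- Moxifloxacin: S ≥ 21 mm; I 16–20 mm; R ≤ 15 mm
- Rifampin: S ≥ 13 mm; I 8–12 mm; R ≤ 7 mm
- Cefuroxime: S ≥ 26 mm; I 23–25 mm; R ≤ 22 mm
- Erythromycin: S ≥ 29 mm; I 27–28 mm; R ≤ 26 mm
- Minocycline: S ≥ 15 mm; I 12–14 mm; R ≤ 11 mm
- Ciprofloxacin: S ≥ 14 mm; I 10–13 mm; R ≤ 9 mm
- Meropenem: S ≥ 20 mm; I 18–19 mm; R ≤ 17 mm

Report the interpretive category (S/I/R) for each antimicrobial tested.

R, R, S, I, S, R, R, S

Erythromycin: 25 mm is ≤ 26 mm → resistant
Nafcillin: 18 mm is ≤ 18 mm — Resistant
Levofloxacin: 31 mm is ≥ 30 mm ⇒ susceptible
Minocycline: 13 mm is in 12–14 mm → I
Oxacillin 22 mm: ≥ 20 mm → Susceptible
Ceftriaxone: 26 mm is ≤ 26 mm — resistant
Ciprofloxacin 6 mm: ≤ 9 mm — Resistant
Moxifloxacin: 21 mm is ≥ 21 mm — Susceptible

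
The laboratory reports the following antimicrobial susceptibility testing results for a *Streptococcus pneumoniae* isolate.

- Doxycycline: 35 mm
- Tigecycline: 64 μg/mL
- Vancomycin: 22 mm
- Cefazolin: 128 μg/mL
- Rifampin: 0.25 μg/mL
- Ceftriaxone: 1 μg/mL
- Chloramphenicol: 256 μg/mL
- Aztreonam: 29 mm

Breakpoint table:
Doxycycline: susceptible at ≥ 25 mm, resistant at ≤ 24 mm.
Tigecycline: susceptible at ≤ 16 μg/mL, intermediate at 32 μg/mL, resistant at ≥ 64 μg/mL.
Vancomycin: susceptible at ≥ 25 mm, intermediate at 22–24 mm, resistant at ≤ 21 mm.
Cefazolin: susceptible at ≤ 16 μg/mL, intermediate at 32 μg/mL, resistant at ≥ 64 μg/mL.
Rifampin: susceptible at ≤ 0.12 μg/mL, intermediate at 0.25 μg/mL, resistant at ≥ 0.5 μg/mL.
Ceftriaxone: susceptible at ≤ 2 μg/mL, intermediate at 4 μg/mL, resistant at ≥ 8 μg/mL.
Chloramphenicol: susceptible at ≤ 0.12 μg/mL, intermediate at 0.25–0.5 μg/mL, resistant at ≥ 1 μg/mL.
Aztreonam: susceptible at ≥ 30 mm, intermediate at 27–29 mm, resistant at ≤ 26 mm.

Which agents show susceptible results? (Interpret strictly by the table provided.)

Doxycycline 35 mm: ≥ 25 mm → susceptible
Tigecycline 64 μg/mL: ≥ 64 μg/mL — Resistant
Vancomycin 22 mm: in 22–24 mm → intermediate
Cefazolin 128 μg/mL: ≥ 64 μg/mL — Resistant
Rifampin: 0.25 μg/mL is = 0.25 μg/mL → intermediate
Ceftriaxone 1 μg/mL: ≤ 2 μg/mL → Susceptible
Chloramphenicol: 256 μg/mL is ≥ 1 μg/mL ⇒ R
Aztreonam (29 mm) in 27–29 mm — I

doxycycline, ceftriaxone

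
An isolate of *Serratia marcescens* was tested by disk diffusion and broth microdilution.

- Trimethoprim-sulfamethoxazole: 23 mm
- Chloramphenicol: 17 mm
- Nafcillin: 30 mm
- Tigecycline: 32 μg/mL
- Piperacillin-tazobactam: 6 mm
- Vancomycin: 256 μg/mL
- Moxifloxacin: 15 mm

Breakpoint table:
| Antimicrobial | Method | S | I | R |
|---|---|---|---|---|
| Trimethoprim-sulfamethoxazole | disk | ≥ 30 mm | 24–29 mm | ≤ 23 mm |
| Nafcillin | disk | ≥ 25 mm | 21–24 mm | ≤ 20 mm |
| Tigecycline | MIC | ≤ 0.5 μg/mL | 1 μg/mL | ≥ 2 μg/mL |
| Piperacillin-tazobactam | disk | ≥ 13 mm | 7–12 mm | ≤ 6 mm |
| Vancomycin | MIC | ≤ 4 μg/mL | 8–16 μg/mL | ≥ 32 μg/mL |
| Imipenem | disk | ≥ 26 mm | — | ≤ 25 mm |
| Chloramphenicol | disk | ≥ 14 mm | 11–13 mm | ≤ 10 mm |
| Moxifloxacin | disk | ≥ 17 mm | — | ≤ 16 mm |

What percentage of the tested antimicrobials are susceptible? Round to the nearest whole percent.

29%

Trimethoprim-sulfamethoxazole 23 mm: ≤ 23 mm ⇒ Resistant
Chloramphenicol: 17 mm is ≥ 14 mm ⇒ Susceptible
Nafcillin (30 mm) ≥ 25 mm — Susceptible
Tigecycline: 32 μg/mL is ≥ 2 μg/mL — Resistant
Piperacillin-tazobactam 6 mm: ≤ 6 mm — resistant
Vancomycin 256 μg/mL: ≥ 32 μg/mL — R
Moxifloxacin 15 mm: ≤ 16 mm — Resistant
Susceptible: 2/7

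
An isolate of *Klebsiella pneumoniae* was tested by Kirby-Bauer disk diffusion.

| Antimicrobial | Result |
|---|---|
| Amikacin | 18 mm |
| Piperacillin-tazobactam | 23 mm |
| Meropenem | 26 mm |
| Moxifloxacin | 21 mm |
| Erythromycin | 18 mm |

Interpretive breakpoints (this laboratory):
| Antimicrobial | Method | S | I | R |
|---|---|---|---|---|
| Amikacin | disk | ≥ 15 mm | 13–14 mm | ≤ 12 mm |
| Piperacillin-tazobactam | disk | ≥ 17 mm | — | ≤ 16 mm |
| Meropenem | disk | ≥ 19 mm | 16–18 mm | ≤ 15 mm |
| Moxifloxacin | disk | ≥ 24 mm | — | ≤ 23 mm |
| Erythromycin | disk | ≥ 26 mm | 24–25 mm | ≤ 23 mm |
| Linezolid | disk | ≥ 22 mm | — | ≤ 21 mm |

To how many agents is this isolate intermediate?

Amikacin (18 mm) ≥ 15 mm → susceptible
Piperacillin-tazobactam 23 mm: ≥ 17 mm ⇒ Susceptible
Meropenem: 26 mm is ≥ 19 mm → S
Moxifloxacin: 21 mm is ≤ 23 mm — Resistant
Erythromycin: 18 mm is ≤ 23 mm → Resistant
Intermediate: 0

0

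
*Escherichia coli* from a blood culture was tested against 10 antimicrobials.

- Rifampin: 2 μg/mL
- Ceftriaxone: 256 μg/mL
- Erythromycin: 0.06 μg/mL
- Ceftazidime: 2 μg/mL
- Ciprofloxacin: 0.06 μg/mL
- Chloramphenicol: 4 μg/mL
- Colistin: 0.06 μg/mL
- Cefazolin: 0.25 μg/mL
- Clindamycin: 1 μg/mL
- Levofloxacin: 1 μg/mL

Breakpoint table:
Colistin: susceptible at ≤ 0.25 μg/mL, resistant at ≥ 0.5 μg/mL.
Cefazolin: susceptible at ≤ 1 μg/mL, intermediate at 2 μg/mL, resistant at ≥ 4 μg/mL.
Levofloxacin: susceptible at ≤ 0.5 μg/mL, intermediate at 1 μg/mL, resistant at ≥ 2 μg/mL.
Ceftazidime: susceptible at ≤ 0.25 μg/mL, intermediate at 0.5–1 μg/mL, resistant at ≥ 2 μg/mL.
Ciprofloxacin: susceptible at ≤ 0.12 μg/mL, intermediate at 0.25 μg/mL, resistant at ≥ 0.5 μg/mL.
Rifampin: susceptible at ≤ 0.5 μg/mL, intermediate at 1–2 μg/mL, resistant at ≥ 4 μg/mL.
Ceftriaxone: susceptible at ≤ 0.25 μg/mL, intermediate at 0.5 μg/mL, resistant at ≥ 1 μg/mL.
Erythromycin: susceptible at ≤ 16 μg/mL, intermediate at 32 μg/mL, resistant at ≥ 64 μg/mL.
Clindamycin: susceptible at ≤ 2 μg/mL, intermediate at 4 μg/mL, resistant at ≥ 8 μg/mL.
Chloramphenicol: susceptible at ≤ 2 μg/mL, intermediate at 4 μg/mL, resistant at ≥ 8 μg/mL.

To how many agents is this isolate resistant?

2

Rifampin (2 μg/mL) in 1–2 μg/mL ⇒ intermediate
Ceftriaxone (256 μg/mL) ≥ 1 μg/mL → Resistant
Erythromycin 0.06 μg/mL: ≤ 16 μg/mL ⇒ susceptible
Ceftazidime: 2 μg/mL is ≥ 2 μg/mL — resistant
Ciprofloxacin (0.06 μg/mL) ≤ 0.12 μg/mL ⇒ S
Chloramphenicol: 4 μg/mL is = 4 μg/mL → Intermediate
Colistin: 0.06 μg/mL is ≤ 0.25 μg/mL — Susceptible
Cefazolin 0.25 μg/mL: ≤ 1 μg/mL → S
Clindamycin: 1 μg/mL is ≤ 2 μg/mL ⇒ Susceptible
Levofloxacin (1 μg/mL) = 1 μg/mL — intermediate
Resistant: 2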